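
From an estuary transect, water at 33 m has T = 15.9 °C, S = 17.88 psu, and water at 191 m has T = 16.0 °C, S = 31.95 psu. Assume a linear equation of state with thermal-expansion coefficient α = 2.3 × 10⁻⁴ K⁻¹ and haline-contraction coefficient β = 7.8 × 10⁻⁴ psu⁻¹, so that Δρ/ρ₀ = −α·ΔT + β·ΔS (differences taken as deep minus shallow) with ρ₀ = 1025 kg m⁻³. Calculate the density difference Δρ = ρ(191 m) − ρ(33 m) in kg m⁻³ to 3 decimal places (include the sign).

+11.225 kg m⁻³

ΔT = +0.1 K, ΔS = +14.07 psu (deep − shallow).
Δρ/ρ₀ = −(2.3 × 10⁻⁴)(+0.1) + (7.8 × 10⁻⁴)(+14.07) = 0.0109516.
Δρ = 1025 × (0.0109516) = +11.225 kg m⁻³.
Positive Δρ: denser below, stable.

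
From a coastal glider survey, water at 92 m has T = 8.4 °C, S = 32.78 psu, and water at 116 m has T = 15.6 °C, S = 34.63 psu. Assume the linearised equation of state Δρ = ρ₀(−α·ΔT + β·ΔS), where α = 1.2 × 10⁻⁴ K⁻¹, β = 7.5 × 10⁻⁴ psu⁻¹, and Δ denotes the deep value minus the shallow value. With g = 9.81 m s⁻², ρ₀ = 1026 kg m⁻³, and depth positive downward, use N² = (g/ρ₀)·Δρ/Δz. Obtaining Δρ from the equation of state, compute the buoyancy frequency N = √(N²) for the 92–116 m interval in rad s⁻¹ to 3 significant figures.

ΔT = +7.2 K, ΔS = +1.85 psu (deep − shallow).
Δρ/ρ₀ = −αΔT + βΔS = -8.64 × 10⁻⁴ + 1.3875 × 10⁻³ = 5.235 × 10⁻⁴, so Δρ ≈ 0.5371 kg m⁻³.
N² = (g/ρ₀)·Δρ/Δz = g·(Δρ/ρ₀)/Δz = 9.81 × 5.235 × 10⁻⁴ / 24 = 2.1398 × 10⁻⁴ s⁻².
N = √(2.1398 × 10⁻⁴) = 0.014628 rad s⁻¹ ≈ 0.0146 rad s⁻¹.

0.0146 rad s⁻¹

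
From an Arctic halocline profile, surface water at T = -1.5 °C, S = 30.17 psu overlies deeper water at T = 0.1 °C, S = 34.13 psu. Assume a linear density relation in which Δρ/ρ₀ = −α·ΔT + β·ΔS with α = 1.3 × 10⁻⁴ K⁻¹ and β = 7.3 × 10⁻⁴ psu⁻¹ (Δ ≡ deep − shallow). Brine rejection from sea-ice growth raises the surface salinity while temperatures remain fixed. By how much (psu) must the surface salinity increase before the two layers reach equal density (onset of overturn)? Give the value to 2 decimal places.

3.68 psu

Neutral buoyancy requires −α(T_deep − T_surf) + β(S_deep − S_surf′) = 0.
S_surf′ = S_deep − (α/β)·ΔT = 34.13 − (1.3 × 10⁻⁴/7.3 × 10⁻⁴)·(+1.6) = 33.8451 psu.
Increase required: 33.8451 − 30.17 = 3.6751 psu.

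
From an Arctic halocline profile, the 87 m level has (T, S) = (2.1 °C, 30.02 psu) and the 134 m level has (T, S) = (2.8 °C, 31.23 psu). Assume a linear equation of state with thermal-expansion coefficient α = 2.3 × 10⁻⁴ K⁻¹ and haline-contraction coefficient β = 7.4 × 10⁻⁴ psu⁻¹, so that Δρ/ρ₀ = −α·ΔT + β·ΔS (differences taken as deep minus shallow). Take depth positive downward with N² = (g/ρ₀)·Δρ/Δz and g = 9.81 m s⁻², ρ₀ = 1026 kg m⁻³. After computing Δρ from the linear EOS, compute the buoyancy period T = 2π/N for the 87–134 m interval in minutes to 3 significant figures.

ΔT = +0.7 K, ΔS = +1.21 psu (deep − shallow).
Δρ/ρ₀ = −αΔT + βΔS = -1.61 × 10⁻⁴ + 8.954 × 10⁻⁴ = 7.344 × 10⁻⁴, so Δρ ≈ 0.7535 kg m⁻³.
N² = (g/ρ₀)·Δρ/Δz = g·(Δρ/ρ₀)/Δz = 9.81 × 7.344 × 10⁻⁴ / 47 = 1.5329 × 10⁻⁴ s⁻².
N = √(1.5329 × 10⁻⁴) = 0.012381 rad s⁻¹ → T = 2π/N = 507.49 s = 8.4582 min ≈ 8.46 min.

8.46 min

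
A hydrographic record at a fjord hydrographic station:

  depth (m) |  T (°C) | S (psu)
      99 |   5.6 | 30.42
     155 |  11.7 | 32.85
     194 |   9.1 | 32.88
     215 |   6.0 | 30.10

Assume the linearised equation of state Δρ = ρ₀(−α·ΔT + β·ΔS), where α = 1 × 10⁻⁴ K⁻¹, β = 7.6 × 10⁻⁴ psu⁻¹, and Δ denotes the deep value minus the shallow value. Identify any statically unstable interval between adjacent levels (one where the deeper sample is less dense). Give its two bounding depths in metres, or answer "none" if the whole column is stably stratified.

194–215 m

Evaluate Δρ/ρ₀ = −αΔT + βΔS across each adjacent pair:
  99–155 m: −αΔT+βΔS = −(1 × 10⁻⁴)(+6.1)+(7.6 × 10⁻⁴)(+2.43) = 1.2 × 10⁻³ → stable
  155–194 m: −αΔT+βΔS = −(1 × 10⁻⁴)(-2.6)+(7.6 × 10⁻⁴)(+0.03) = 2.8 × 10⁻⁴ → stable
  194–215 m: −αΔT+βΔS = −(1 × 10⁻⁴)(-3.1)+(7.6 × 10⁻⁴)(-2.78) = -1.8 × 10⁻³ → UNSTABLE
The 194–215 m interval has Δρ < 0: lighter water underlies denser water.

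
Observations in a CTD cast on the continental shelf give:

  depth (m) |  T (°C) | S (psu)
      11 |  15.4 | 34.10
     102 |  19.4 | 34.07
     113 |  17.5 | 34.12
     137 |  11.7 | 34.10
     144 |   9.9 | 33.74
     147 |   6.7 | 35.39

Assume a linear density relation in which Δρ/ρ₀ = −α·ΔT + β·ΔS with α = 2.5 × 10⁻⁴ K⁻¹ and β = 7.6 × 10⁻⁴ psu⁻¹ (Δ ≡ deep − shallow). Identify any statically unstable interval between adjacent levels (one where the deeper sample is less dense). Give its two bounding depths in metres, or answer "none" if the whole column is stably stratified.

11–102 m

Evaluate Δρ/ρ₀ = −αΔT + βΔS across each adjacent pair:
  11–102 m: −αΔT+βΔS = −(2.5 × 10⁻⁴)(+4.0)+(7.6 × 10⁻⁴)(-0.03) = -1.0 × 10⁻³ → UNSTABLE
  102–113 m: −αΔT+βΔS = −(2.5 × 10⁻⁴)(-1.9)+(7.6 × 10⁻⁴)(+0.05) = 5.1 × 10⁻⁴ → stable
  113–137 m: −αΔT+βΔS = −(2.5 × 10⁻⁴)(-5.8)+(7.6 × 10⁻⁴)(-0.02) = 1.4 × 10⁻³ → stable
  137–144 m: −αΔT+βΔS = −(2.5 × 10⁻⁴)(-1.8)+(7.6 × 10⁻⁴)(-0.36) = 1.8 × 10⁻⁴ → stable
  144–147 m: −αΔT+βΔS = −(2.5 × 10⁻⁴)(-3.2)+(7.6 × 10⁻⁴)(+1.65) = 2.1 × 10⁻³ → stable
The 11–102 m interval has Δρ < 0: lighter water underlies denser water.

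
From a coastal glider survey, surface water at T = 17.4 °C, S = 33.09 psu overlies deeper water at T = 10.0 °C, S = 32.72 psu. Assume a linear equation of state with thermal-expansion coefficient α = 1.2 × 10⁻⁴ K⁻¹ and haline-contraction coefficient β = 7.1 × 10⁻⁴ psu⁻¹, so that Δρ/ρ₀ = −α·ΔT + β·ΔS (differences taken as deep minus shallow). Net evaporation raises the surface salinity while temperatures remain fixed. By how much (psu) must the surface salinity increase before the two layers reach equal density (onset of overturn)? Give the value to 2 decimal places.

0.88 psu

Neutral buoyancy requires −α(T_deep − T_surf) + β(S_deep − S_surf′) = 0.
S_surf′ = S_deep − (α/β)·ΔT = 32.72 − (1.2 × 10⁻⁴/7.1 × 10⁻⁴)·(-7.4) = 33.9707 psu.
Increase required: 33.9707 − 33.09 = 0.8807 psu.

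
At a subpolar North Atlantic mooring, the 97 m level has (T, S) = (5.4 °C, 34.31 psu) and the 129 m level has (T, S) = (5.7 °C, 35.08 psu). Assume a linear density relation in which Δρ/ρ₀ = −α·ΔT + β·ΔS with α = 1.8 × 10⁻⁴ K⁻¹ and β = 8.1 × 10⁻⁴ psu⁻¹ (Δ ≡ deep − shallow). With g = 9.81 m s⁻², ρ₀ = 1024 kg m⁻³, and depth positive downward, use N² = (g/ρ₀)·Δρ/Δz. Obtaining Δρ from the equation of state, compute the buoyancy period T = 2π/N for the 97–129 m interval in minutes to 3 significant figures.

7.92 min

ΔT = +0.3 K, ΔS = +0.77 psu (deep − shallow).
Δρ/ρ₀ = −αΔT + βΔS = -5.40 × 10⁻⁵ + 6.237 × 10⁻⁴ = 5.697 × 10⁻⁴, so Δρ ≈ 0.5834 kg m⁻³.
N² = (g/ρ₀)·Δρ/Δz = g·(Δρ/ρ₀)/Δz = 9.81 × 5.697 × 10⁻⁴ / 32 = 1.7465 × 10⁻⁴ s⁻².
N = √(1.7465 × 10⁻⁴) = 0.013216 rad s⁻¹ → T = 2π/N = 475.42 s = 7.9237 min ≈ 7.92 min.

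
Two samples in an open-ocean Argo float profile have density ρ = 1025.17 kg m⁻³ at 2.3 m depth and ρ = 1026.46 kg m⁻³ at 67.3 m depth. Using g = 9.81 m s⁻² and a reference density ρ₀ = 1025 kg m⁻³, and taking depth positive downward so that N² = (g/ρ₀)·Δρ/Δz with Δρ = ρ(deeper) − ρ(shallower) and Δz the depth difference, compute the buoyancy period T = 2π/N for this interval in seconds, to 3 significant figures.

456 s

Δρ = 1026.46 − 1025.17 = 1.29 kg m⁻³ over Δz = 67.3 − 2.3 = 65 m.
N² = (9.81/1025) × (1.29/65) = 1.8994 × 10⁻⁴ s⁻².
N = √(1.8994 × 10⁻⁴) = 0.013782 rad s⁻¹, so T = 2π/N = 455.90 s ≈ 456 s.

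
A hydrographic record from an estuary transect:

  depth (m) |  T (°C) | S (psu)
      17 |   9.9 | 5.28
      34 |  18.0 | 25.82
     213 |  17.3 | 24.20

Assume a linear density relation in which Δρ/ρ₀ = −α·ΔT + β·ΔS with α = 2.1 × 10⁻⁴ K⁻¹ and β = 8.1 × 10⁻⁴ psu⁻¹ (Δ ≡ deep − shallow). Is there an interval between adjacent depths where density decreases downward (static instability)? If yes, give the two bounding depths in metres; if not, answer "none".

34–213 m

Evaluate Δρ/ρ₀ = −αΔT + βΔS across each adjacent pair:
  17–34 m: −αΔT+βΔS = −(2.1 × 10⁻⁴)(+8.1)+(8.1 × 10⁻⁴)(+20.54) = 0.015 → stable
  34–213 m: −αΔT+βΔS = −(2.1 × 10⁻⁴)(-0.7)+(8.1 × 10⁻⁴)(-1.62) = -1.2 × 10⁻³ → UNSTABLE
The 34–213 m interval has Δρ < 0: lighter water underlies denser water.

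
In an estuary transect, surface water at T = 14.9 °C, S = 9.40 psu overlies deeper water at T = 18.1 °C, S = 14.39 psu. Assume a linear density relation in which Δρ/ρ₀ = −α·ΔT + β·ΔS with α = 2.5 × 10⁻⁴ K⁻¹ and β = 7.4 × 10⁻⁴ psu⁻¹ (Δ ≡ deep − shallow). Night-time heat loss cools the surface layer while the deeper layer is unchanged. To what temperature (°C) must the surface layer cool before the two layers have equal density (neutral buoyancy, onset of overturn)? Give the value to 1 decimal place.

Neutral buoyancy requires Δρ = 0, i.e. −α(T_deep − T_surf′) + β(S_deep − S_surf) = 0.
T_surf′ = T_deep − (β/α)·ΔS = 18.1 − (7.4 × 10⁻⁴/2.5 × 10⁻⁴)·(+4.99) = 3.330 °C.
Cooling required: 14.9 − (3.330) = 11.570 °C.

3.3 °C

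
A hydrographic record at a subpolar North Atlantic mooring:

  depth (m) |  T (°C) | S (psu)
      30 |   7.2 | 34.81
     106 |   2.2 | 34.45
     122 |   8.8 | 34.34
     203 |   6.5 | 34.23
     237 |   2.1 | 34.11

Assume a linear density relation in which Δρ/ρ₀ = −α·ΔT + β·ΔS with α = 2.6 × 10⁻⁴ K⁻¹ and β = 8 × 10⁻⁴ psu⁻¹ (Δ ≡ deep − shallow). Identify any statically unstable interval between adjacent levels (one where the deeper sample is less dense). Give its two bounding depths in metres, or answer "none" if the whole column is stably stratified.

Evaluate Δρ/ρ₀ = −αΔT + βΔS across each adjacent pair:
  30–106 m: −αΔT+βΔS = −(2.6 × 10⁻⁴)(-5.0)+(8 × 10⁻⁴)(-0.36) = 1.0 × 10⁻³ → stable
  106–122 m: −αΔT+βΔS = −(2.6 × 10⁻⁴)(+6.6)+(8 × 10⁻⁴)(-0.11) = -1.8 × 10⁻³ → UNSTABLE
  122–203 m: −αΔT+βΔS = −(2.6 × 10⁻⁴)(-2.3)+(8 × 10⁻⁴)(-0.11) = 5.1 × 10⁻⁴ → stable
  203–237 m: −αΔT+βΔS = −(2.6 × 10⁻⁴)(-4.4)+(8 × 10⁻⁴)(-0.12) = 1.0 × 10⁻³ → stable
The 106–122 m interval has Δρ < 0: lighter water underlies denser water.

106–122 m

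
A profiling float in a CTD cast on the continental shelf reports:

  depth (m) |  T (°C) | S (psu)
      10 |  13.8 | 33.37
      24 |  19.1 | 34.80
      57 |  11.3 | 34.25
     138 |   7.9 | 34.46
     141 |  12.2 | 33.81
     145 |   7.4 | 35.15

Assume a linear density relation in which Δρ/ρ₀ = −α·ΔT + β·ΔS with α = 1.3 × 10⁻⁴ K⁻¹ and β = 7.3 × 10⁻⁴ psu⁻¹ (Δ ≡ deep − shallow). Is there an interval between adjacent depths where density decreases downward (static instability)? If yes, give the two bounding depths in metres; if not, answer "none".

138–141 m

Evaluate Δρ/ρ₀ = −αΔT + βΔS across each adjacent pair:
  10–24 m: −αΔT+βΔS = −(1.3 × 10⁻⁴)(+5.3)+(7.3 × 10⁻⁴)(+1.43) = 3.5 × 10⁻⁴ → stable
  24–57 m: −αΔT+βΔS = −(1.3 × 10⁻⁴)(-7.8)+(7.3 × 10⁻⁴)(-0.55) = 6.1 × 10⁻⁴ → stable
  57–138 m: −αΔT+βΔS = −(1.3 × 10⁻⁴)(-3.4)+(7.3 × 10⁻⁴)(+0.21) = 6.0 × 10⁻⁴ → stable
  138–141 m: −αΔT+βΔS = −(1.3 × 10⁻⁴)(+4.3)+(7.3 × 10⁻⁴)(-0.65) = -1.0 × 10⁻³ → UNSTABLE
  141–145 m: −αΔT+βΔS = −(1.3 × 10⁻⁴)(-4.8)+(7.3 × 10⁻⁴)(+1.34) = 1.6 × 10⁻³ → stable
The 138–141 m interval has Δρ < 0: lighter water underlies denser water.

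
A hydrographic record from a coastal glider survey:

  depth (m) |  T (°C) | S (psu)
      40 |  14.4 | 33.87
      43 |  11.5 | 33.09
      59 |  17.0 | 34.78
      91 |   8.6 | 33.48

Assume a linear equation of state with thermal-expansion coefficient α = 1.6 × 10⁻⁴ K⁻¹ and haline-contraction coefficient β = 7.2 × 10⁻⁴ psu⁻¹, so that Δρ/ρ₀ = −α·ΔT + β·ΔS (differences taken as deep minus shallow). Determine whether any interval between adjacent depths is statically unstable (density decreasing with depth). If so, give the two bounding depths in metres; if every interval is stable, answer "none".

Evaluate Δρ/ρ₀ = −αΔT + βΔS across each adjacent pair:
  40–43 m: −αΔT+βΔS = −(1.6 × 10⁻⁴)(-2.9)+(7.2 × 10⁻⁴)(-0.78) = -9.8 × 10⁻⁵ → UNSTABLE
  43–59 m: −αΔT+βΔS = −(1.6 × 10⁻⁴)(+5.5)+(7.2 × 10⁻⁴)(+1.69) = 3.4 × 10⁻⁴ → stable
  59–91 m: −αΔT+βΔS = −(1.6 × 10⁻⁴)(-8.4)+(7.2 × 10⁻⁴)(-1.30) = 4.1 × 10⁻⁴ → stable
The 40–43 m interval has Δρ < 0: lighter water underlies denser water.

40–43 m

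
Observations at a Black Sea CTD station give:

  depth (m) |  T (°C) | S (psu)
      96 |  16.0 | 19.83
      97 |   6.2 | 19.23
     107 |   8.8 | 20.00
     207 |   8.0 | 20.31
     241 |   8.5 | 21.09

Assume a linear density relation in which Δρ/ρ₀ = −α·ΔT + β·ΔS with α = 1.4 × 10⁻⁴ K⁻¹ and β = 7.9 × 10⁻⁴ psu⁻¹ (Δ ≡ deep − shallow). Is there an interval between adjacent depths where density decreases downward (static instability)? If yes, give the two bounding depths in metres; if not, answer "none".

none

Evaluate Δρ/ρ₀ = −αΔT + βΔS across each adjacent pair:
  96–97 m: −αΔT+βΔS = −(1.4 × 10⁻⁴)(-9.8)+(7.9 × 10⁻⁴)(-0.60) = 9.0 × 10⁻⁴ → stable
  97–107 m: −αΔT+βΔS = −(1.4 × 10⁻⁴)(+2.6)+(7.9 × 10⁻⁴)(+0.77) = 2.4 × 10⁻⁴ → stable
  107–207 m: −αΔT+βΔS = −(1.4 × 10⁻⁴)(-0.8)+(7.9 × 10⁻⁴)(+0.31) = 3.6 × 10⁻⁴ → stable
  207–241 m: −αΔT+βΔS = −(1.4 × 10⁻⁴)(+0.5)+(7.9 × 10⁻⁴)(+0.78) = 5.5 × 10⁻⁴ → stable
Every interval has Δρ > 0: the column is stably stratified throughout.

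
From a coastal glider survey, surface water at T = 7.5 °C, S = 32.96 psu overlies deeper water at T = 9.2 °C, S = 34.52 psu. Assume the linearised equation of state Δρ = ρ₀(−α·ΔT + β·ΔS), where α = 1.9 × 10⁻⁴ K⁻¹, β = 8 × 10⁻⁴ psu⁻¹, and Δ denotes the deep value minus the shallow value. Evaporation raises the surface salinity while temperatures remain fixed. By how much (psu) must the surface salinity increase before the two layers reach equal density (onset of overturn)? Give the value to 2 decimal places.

1.16 psu

Neutral buoyancy requires −α(T_deep − T_surf) + β(S_deep − S_surf′) = 0.
S_surf′ = S_deep − (α/β)·ΔT = 34.52 − (1.9 × 10⁻⁴/8 × 10⁻⁴)·(+1.7) = 34.1163 psu.
Increase required: 34.1163 − 32.96 = 1.1563 psu.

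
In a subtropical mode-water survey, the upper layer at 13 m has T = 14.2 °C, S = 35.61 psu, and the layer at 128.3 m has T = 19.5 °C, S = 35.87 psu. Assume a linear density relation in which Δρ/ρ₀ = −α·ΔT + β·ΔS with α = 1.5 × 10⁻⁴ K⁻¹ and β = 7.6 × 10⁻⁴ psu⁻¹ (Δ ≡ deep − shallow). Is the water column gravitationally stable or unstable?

unstable

ΔT = 19.5 − 14.2 = +5.3 K and ΔS = 35.87 − 35.61 = +0.26 psu (deep − shallow).
−αΔT = -7.95 × 10⁻⁴; βΔS = 1.976 × 10⁻⁴; sum Δρ/ρ₀ = -5.974 × 10⁻⁴.
Δρ/ρ₀ < 0, so Δρ < 0: deeper water is lighter → statically unstable; the column would overturn.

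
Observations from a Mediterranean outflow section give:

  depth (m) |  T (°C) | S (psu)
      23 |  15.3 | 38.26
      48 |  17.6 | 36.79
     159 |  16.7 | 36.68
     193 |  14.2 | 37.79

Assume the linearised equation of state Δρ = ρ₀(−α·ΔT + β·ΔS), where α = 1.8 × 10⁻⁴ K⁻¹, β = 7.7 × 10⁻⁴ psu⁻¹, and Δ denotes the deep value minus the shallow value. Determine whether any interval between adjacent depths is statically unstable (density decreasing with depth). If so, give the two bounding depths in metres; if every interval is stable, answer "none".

Evaluate Δρ/ρ₀ = −αΔT + βΔS across each adjacent pair:
  23–48 m: −αΔT+βΔS = −(1.8 × 10⁻⁴)(+2.3)+(7.7 × 10⁻⁴)(-1.47) = -1.5 × 10⁻³ → UNSTABLE
  48–159 m: −αΔT+βΔS = −(1.8 × 10⁻⁴)(-0.9)+(7.7 × 10⁻⁴)(-0.11) = 7.7 × 10⁻⁵ → stable
  159–193 m: −αΔT+βΔS = −(1.8 × 10⁻⁴)(-2.5)+(7.7 × 10⁻⁴)(+1.11) = 1.3 × 10⁻³ → stable
The 23–48 m interval has Δρ < 0: lighter water underlies denser water.

23–48 m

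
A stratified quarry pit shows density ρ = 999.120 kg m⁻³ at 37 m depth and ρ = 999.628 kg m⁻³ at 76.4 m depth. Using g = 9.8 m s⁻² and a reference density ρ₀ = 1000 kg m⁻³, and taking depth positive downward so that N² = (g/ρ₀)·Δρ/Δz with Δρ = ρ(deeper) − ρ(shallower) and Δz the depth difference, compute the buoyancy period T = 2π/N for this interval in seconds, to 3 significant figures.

559 s

Δρ = 999.628 − 999.120 = 0.508 kg m⁻³ over Δz = 76.4 − 37 = 39.4 m.
N² = (9.8/1000) × (0.508/39.4) = 1.2636 × 10⁻⁴ s⁻².
N = √(1.2636 × 10⁻⁴) = 0.011241 rad s⁻¹, so T = 2π/N = 558.95 s ≈ 559 s.
A positive N² confirms static stability across the interval.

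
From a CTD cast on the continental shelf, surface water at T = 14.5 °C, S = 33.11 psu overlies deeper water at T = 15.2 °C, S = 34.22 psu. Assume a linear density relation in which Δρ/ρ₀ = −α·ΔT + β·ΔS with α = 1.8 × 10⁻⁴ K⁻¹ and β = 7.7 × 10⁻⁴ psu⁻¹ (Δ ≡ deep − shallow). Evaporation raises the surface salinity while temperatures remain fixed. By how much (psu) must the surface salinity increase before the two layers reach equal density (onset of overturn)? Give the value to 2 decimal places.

Neutral buoyancy requires −α(T_deep − T_surf) + β(S_deep − S_surf′) = 0.
S_surf′ = S_deep − (α/β)·ΔT = 34.22 − (1.8 × 10⁻⁴/7.7 × 10⁻⁴)·(+0.7) = 34.0564 psu.
Increase required: 34.0564 − 33.11 = 0.9464 psu.

0.95 psu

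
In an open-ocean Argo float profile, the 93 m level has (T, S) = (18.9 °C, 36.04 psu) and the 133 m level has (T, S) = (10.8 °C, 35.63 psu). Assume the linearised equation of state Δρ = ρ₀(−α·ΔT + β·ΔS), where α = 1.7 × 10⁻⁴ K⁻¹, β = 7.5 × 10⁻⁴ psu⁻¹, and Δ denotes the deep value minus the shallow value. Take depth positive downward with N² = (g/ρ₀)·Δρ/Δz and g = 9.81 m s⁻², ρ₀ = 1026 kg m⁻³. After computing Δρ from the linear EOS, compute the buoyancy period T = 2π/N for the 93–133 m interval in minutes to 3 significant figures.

6.47 min

ΔT = -8.1 K, ΔS = -0.41 psu (deep − shallow).
Δρ/ρ₀ = −αΔT + βΔS = 1.377 × 10⁻³ − 3.075 × 10⁻⁴ = 1.0695 × 10⁻³, so Δρ ≈ 1.097 kg m⁻³.
N² = (g/ρ₀)·Δρ/Δz = g·(Δρ/ρ₀)/Δz = 9.81 × 1.0695 × 10⁻³ / 40 = 2.6229 × 10⁻⁴ s⁻².
N = √(2.6229 × 10⁻⁴) = 0.016195 rad s⁻¹ → T = 2π/N = 387.97 s = 6.4662 min ≈ 6.47 min.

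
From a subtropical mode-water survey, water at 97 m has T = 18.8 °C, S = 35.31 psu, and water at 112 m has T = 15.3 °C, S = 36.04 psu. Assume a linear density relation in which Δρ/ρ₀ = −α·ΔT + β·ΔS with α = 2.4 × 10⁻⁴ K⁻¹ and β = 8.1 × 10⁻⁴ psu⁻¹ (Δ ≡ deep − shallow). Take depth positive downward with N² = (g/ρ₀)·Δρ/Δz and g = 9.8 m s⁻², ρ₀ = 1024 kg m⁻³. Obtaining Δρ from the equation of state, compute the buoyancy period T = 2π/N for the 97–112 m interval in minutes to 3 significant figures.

ΔT = -3.5 K, ΔS = +0.73 psu (deep − shallow).
Δρ/ρ₀ = −αΔT + βΔS = 8.40 × 10⁻⁴ + 5.913 × 10⁻⁴ = 1.4313 × 10⁻³, so Δρ ≈ 1.466 kg m⁻³.
N² = (g/ρ₀)·Δρ/Δz = g·(Δρ/ρ₀)/Δz = 9.8 × 1.4313 × 10⁻³ / 15 = 9.3512 × 10⁻⁴ s⁻².
N = √(9.3512 × 10⁻⁴) = 0.030580 rad s⁻¹ → T = 2π/N = 205.47 s = 3.4245 min ≈ 3.42 min.

3.42 min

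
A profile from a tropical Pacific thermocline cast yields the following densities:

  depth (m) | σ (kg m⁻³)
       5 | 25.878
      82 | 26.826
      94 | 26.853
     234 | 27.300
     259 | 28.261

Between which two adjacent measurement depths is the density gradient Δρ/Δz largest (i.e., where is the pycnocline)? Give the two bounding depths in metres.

Compute the density gradient over each adjacent pair:
  5–82 m: Δρ/Δz = 0.948/77 = 0.012 kg m⁻⁴
  82–94 m: Δρ/Δz = 0.027/12 = 2.2 × 10⁻³ kg m⁻⁴
  94–234 m: Δρ/Δz = 0.447/140 = 3.2 × 10⁻³ kg m⁻⁴
  234–259 m: Δρ/Δz = 0.961/25 = 0.038 kg m⁻⁴
The largest gradient is in the 234–259 m interval — the pycnocline.

234–259 m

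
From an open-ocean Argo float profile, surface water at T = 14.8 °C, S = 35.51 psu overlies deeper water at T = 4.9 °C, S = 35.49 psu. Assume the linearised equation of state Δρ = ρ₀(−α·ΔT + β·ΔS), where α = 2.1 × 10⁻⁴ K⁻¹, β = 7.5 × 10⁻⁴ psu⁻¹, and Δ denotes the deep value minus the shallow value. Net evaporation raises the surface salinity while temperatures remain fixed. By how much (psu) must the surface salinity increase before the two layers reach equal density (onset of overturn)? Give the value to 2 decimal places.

2.75 psu

Neutral buoyancy requires −α(T_deep − T_surf) + β(S_deep − S_surf′) = 0.
S_surf′ = S_deep − (α/β)·ΔT = 35.49 − (2.1 × 10⁻⁴/7.5 × 10⁻⁴)·(-9.9) = 38.2620 psu.
Increase required: 38.2620 − 35.51 = 2.7520 psu.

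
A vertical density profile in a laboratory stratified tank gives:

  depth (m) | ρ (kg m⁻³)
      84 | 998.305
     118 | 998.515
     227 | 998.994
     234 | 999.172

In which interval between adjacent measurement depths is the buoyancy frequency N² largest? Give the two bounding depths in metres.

227–234 m

Compute the density gradient over each adjacent pair:
  84–118 m: Δρ/Δz = 0.210/34 = 6.2 × 10⁻³ kg m⁻⁴
  118–227 m: Δρ/Δz = 0.479/109 = 4.4 × 10⁻³ kg m⁻⁴
  227–234 m: Δρ/Δz = 0.178/7 = 0.025 kg m⁻⁴
The largest gradient is in the 227–234 m interval — the pycnocline.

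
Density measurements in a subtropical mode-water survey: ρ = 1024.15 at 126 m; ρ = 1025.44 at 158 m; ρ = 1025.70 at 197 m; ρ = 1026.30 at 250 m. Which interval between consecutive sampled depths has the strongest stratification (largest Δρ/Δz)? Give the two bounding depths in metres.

Compute the density gradient over each adjacent pair:
  126–158 m: Δρ/Δz = 1.29/32 = 0.040 kg m⁻⁴
  158–197 m: Δρ/Δz = 0.26/39 = 6.7 × 10⁻³ kg m⁻⁴
  197–250 m: Δρ/Δz = 0.60/53 = 0.011 kg m⁻⁴
The largest gradient is in the 126–158 m interval — the pycnocline.

126–158 m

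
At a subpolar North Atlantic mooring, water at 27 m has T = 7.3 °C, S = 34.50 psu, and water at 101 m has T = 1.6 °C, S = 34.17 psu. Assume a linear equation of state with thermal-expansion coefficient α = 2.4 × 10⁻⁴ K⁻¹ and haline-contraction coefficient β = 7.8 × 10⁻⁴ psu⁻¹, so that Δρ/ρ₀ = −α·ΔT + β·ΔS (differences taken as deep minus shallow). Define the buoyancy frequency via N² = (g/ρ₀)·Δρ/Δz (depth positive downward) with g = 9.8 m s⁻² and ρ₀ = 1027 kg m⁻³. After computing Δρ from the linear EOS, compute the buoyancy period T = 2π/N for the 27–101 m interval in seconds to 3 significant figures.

518 s

ΔT = -5.7 K, ΔS = -0.33 psu (deep − shallow).
Δρ/ρ₀ = −αΔT + βΔS = 1.368 × 10⁻³ − 2.574 × 10⁻⁴ = 1.1106 × 10⁻³, so Δρ ≈ 1.141 kg m⁻³.
N² = (g/ρ₀)·Δρ/Δz = g·(Δρ/ρ₀)/Δz = 9.8 × 1.1106 × 10⁻³ / 74 = 1.4708 × 10⁻⁴ s⁻².
N = √(1.4708 × 10⁻⁴) = 0.012128 rad s⁻¹ → T = 2π/N = 518.07 s ≈ 518 s.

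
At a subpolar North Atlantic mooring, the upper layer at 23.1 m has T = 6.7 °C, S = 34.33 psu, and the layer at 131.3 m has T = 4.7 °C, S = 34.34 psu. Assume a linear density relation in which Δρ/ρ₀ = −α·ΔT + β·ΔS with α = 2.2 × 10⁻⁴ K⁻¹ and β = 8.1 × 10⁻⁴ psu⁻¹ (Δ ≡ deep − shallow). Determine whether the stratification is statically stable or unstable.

stable

ΔT = 4.7 − 6.7 = -2.0 K and ΔS = 34.34 − 34.33 = +0.01 psu (deep − shallow).
−αΔT = 4.40 × 10⁻⁴; βΔS = 8.10 × 10⁻⁶; sum Δρ/ρ₀ = 4.481 × 10⁻⁴.
Δρ/ρ₀ > 0, so Δρ > 0: deeper water is denser → statically stable.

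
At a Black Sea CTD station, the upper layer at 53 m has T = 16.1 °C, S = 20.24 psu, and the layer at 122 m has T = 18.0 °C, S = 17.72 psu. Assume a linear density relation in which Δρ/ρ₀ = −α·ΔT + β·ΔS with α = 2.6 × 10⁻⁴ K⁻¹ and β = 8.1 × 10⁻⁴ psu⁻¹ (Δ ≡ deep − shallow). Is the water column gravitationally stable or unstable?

unstable

ΔT = 18.0 − 16.1 = +1.9 K and ΔS = 17.72 − 20.24 = -2.52 psu (deep − shallow).
−αΔT = -4.94 × 10⁻⁴; βΔS = -2.0412 × 10⁻³; sum Δρ/ρ₀ = -2.5352 × 10⁻³.
Δρ/ρ₀ < 0, so Δρ < 0: deeper water is lighter → statically unstable; the column would overturn.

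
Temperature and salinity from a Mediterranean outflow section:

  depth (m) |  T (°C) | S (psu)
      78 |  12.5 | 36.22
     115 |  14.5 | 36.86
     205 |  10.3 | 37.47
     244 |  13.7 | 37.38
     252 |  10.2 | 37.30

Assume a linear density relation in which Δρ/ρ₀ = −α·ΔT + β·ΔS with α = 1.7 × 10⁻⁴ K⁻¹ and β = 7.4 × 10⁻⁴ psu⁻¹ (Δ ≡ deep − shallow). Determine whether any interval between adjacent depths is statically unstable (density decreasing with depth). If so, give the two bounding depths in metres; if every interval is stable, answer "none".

Evaluate Δρ/ρ₀ = −αΔT + βΔS across each adjacent pair:
  78–115 m: −αΔT+βΔS = −(1.7 × 10⁻⁴)(+2.0)+(7.4 × 10⁻⁴)(+0.64) = 1.3 × 10⁻⁴ → stable
  115–205 m: −αΔT+βΔS = −(1.7 × 10⁻⁴)(-4.2)+(7.4 × 10⁻⁴)(+0.61) = 1.2 × 10⁻³ → stable
  205–244 m: −αΔT+βΔS = −(1.7 × 10⁻⁴)(+3.4)+(7.4 × 10⁻⁴)(-0.09) = -6.4 × 10⁻⁴ → UNSTABLE
  244–252 m: −αΔT+βΔS = −(1.7 × 10⁻⁴)(-3.5)+(7.4 × 10⁻⁴)(-0.08) = 5.4 × 10⁻⁴ → stable
The 205–244 m interval has Δρ < 0: lighter water underlies denser water.

205–244 m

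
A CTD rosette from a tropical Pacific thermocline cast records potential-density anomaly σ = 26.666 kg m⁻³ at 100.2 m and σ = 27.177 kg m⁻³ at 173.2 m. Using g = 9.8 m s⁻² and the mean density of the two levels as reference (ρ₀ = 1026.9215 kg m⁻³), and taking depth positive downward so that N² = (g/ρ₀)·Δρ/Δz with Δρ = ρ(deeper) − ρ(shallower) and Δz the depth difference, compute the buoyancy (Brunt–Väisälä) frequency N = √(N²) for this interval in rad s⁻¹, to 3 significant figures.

8.17 × 10⁻³ rad s⁻¹

Δρ = 1027.177 − 1026.666 = 0.511 kg m⁻³ over Δz = 173.2 − 100.2 = 73 m.
N² = (9.8/1026.9215) × (0.511/73) = 6.6802 × 10⁻⁵ s⁻².
N = √(6.6802 × 10⁻⁵) = 8.1732 × 10⁻³ rad s⁻¹ ≈ 8.17 × 10⁻³ rad s⁻¹.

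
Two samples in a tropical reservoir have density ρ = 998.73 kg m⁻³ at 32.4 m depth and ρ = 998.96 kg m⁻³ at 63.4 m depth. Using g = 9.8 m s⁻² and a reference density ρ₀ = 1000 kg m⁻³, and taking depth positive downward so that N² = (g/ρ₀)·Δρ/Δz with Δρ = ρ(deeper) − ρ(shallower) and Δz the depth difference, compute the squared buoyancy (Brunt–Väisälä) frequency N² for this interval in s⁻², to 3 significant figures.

7.27 × 10⁻⁵ s⁻²

Δρ = 998.96 − 998.73 = 0.23 kg m⁻³ over Δz = 63.4 − 32.4 = 31 m.
N² = (9.8/1000) × (0.23/31) = 7.2710 × 10⁻⁵ s⁻² ≈ 7.27 × 10⁻⁵ s⁻².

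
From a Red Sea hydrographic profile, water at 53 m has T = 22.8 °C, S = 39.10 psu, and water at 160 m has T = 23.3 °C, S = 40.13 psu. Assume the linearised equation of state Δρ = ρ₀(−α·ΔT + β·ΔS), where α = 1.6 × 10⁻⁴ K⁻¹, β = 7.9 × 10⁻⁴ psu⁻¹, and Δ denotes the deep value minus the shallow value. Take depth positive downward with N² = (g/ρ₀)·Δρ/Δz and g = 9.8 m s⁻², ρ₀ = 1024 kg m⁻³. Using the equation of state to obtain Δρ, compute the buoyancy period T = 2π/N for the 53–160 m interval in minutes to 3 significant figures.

12.8 min

ΔT = +0.5 K, ΔS = +1.03 psu (deep − shallow).
Δρ/ρ₀ = −αΔT + βΔS = -8.00 × 10⁻⁵ + 8.137 × 10⁻⁴ = 7.337 × 10⁻⁴, so Δρ ≈ 0.7513 kg m⁻³.
N² = (g/ρ₀)·Δρ/Δz = g·(Δρ/ρ₀)/Δz = 9.8 × 7.337 × 10⁻⁴ / 107 = 6.7199 × 10⁻⁵ s⁻².
N = √(6.7199 × 10⁻⁵) = 8.1975 × 10⁻³ rad s⁻¹ → T = 2π/N = 766.48 s = 12.775 min ≈ 12.8 min.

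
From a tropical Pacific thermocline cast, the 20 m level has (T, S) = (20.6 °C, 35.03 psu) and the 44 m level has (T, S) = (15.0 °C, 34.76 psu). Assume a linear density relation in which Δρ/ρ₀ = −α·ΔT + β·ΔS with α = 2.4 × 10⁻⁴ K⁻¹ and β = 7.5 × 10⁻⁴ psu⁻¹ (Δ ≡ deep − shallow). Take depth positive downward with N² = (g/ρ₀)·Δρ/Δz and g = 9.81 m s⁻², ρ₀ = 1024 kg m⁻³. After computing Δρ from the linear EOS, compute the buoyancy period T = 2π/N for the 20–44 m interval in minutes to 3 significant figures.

4.85 min

ΔT = -5.6 K, ΔS = -0.27 psu (deep − shallow).
Δρ/ρ₀ = −αΔT + βΔS = 1.344 × 10⁻³ − 2.025 × 10⁻⁴ = 1.1415 × 10⁻³, so Δρ ≈ 1.169 kg m⁻³.
N² = (g/ρ₀)·Δρ/Δz = g·(Δρ/ρ₀)/Δz = 9.81 × 1.1415 × 10⁻³ / 24 = 4.6659 × 10⁻⁴ s⁻².
N = √(4.6659 × 10⁻⁴) = 0.021601 rad s⁻¹ → T = 2π/N = 290.87 s = 4.8478 min ≈ 4.85 min.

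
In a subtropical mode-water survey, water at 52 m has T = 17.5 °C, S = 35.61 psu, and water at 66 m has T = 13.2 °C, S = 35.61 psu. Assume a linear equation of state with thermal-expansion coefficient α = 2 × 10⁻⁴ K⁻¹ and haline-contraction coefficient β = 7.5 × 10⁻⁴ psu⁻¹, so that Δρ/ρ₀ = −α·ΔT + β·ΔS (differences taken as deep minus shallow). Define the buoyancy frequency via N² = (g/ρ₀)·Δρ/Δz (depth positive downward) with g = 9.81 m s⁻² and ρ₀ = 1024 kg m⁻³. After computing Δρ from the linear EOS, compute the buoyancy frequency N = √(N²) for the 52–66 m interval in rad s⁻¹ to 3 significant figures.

0.0245 rad s⁻¹

ΔT = -4.3 K, ΔS = +0.00 psu (deep − shallow).
Δρ/ρ₀ = −αΔT + βΔS = 8.60 × 10⁻⁴ + 0 = 8.60 × 10⁻⁴, so Δρ ≈ 0.8806 kg m⁻³.
N² = (g/ρ₀)·Δρ/Δz = g·(Δρ/ρ₀)/Δz = 9.81 × 8.60 × 10⁻⁴ / 14 = 6.0261 × 10⁻⁴ s⁻².
N = √(6.0261 × 10⁻⁴) = 0.024548 rad s⁻¹ ≈ 0.0245 rad s⁻¹.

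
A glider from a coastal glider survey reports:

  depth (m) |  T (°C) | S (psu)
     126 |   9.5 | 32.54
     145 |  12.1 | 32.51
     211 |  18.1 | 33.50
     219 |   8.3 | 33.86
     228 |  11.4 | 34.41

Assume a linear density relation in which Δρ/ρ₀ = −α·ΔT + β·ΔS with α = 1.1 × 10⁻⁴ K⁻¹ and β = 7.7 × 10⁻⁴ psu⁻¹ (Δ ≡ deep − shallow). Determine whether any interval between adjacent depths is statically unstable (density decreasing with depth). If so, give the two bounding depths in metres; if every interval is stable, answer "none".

Evaluate Δρ/ρ₀ = −αΔT + βΔS across each adjacent pair:
  126–145 m: −αΔT+βΔS = −(1.1 × 10⁻⁴)(+2.6)+(7.7 × 10⁻⁴)(-0.03) = -3.1 × 10⁻⁴ → UNSTABLE
  145–211 m: −αΔT+βΔS = −(1.1 × 10⁻⁴)(+6.0)+(7.7 × 10⁻⁴)(+0.99) = 1.0 × 10⁻⁴ → stable
  211–219 m: −αΔT+βΔS = −(1.1 × 10⁻⁴)(-9.8)+(7.7 × 10⁻⁴)(+0.36) = 1.4 × 10⁻³ → stable
  219–228 m: −αΔT+βΔS = −(1.1 × 10⁻⁴)(+3.1)+(7.7 × 10⁻⁴)(+0.55) = 8.2 × 10⁻⁵ → stable
The 126–145 m interval has Δρ < 0: lighter water underlies denser water.

126–145 m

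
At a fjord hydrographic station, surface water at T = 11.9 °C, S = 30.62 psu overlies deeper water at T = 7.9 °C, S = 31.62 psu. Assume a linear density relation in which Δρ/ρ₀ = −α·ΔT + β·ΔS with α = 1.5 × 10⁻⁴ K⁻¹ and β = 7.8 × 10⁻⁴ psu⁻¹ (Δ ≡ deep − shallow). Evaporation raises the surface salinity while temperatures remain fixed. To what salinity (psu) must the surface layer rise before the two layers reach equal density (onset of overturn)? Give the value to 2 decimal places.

Neutral buoyancy requires −α(T_deep − T_surf) + β(S_deep − S_surf′) = 0.
S_surf′ = S_deep − (α/β)·ΔT = 31.62 − (1.5 × 10⁻⁴/7.8 × 10⁻⁴)·(-4.0) = 32.3892 psu.
Increase required: 32.3892 − 30.62 = 1.7692 psu.

32.39 psu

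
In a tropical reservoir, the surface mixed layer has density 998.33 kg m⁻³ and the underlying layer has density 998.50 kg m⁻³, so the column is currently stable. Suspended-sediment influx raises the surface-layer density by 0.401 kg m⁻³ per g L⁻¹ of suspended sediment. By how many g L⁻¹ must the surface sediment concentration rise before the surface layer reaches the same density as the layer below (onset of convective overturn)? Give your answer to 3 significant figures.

Density deficit of the surface layer: 998.50 − 998.33 = 0.17 kg m⁻³.
Required change = 0.17 / 0.401 = 0.424 g L⁻¹.

0.424 g L⁻¹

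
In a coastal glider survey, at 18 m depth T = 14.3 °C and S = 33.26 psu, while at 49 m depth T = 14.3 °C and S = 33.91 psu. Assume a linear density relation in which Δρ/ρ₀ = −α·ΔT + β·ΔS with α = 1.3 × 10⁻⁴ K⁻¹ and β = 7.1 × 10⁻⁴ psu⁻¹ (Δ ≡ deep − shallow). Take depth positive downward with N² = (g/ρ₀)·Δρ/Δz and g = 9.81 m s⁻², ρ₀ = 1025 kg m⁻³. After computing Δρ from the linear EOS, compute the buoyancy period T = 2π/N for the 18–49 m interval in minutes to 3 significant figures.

ΔT = +0.0 K, ΔS = +0.65 psu (deep − shallow).
Δρ/ρ₀ = −αΔT + βΔS = 0 + 4.615 × 10⁻⁴ = 4.615 × 10⁻⁴, so Δρ ≈ 0.4730 kg m⁻³.
N² = (g/ρ₀)·Δρ/Δz = g·(Δρ/ρ₀)/Δz = 9.81 × 4.615 × 10⁻⁴ / 31 = 1.4604 × 10⁻⁴ s⁻².
N = √(1.4604 × 10⁻⁴) = 0.012085 rad s⁻¹ → T = 2π/N = 519.92 s = 8.6653 min ≈ 8.67 min.

8.67 min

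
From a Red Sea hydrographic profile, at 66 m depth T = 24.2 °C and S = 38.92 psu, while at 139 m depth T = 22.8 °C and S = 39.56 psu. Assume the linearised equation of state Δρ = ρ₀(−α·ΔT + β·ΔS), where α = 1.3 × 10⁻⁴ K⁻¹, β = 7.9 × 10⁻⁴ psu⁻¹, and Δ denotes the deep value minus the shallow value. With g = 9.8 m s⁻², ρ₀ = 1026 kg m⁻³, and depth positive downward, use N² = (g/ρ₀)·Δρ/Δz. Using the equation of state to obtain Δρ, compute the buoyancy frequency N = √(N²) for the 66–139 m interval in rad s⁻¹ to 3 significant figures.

9.61 × 10⁻³ rad s⁻¹

ΔT = -1.4 K, ΔS = +0.64 psu (deep − shallow).
Δρ/ρ₀ = −αΔT + βΔS = 1.82 × 10⁻⁴ + 5.056 × 10⁻⁴ = 6.876 × 10⁻⁴, so Δρ ≈ 0.7055 kg m⁻³.
N² = (g/ρ₀)·Δρ/Δz = g·(Δρ/ρ₀)/Δz = 9.8 × 6.876 × 10⁻⁴ / 73 = 9.2308 × 10⁻⁵ s⁻².
N = √(9.2308 × 10⁻⁵) = 9.6077 × 10⁻³ rad s⁻¹ ≈ 9.61 × 10⁻³ rad s⁻¹.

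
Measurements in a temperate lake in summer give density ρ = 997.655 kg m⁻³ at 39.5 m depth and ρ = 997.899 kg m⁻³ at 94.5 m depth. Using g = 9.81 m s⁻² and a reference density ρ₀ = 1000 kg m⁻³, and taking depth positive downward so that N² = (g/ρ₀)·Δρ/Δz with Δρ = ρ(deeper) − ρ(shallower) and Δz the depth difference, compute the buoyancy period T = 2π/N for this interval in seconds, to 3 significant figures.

Δρ = 997.899 − 997.655 = 0.244 kg m⁻³ over Δz = 94.5 − 39.5 = 55 m.
N² = (9.81/1000) × (0.244/55) = 4.3521 × 10⁻⁵ s⁻².
N = √(4.3521 × 10⁻⁵) = 6.5970 × 10⁻³ rad s⁻¹, so T = 2π/N = 952.43 s ≈ 952 s.

952 s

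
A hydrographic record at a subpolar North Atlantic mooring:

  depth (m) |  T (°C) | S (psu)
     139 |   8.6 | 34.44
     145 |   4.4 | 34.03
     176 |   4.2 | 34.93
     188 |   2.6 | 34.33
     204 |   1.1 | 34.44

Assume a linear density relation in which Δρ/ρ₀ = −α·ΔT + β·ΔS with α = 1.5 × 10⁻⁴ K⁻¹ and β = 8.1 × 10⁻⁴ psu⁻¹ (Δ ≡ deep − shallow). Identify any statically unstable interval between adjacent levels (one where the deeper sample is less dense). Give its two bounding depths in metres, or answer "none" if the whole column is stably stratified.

Evaluate Δρ/ρ₀ = −αΔT + βΔS across each adjacent pair:
  139–145 m: −αΔT+βΔS = −(1.5 × 10⁻⁴)(-4.2)+(8.1 × 10⁻⁴)(-0.41) = 3.0 × 10⁻⁴ → stable
  145–176 m: −αΔT+βΔS = −(1.5 × 10⁻⁴)(-0.2)+(8.1 × 10⁻⁴)(+0.90) = 7.6 × 10⁻⁴ → stable
  176–188 m: −αΔT+βΔS = −(1.5 × 10⁻⁴)(-1.6)+(8.1 × 10⁻⁴)(-0.60) = -2.5 × 10⁻⁴ → UNSTABLE
  188–204 m: −αΔT+βΔS = −(1.5 × 10⁻⁴)(-1.5)+(8.1 × 10⁻⁴)(+0.11) = 3.1 × 10⁻⁴ → stable
The 176–188 m interval has Δρ < 0: lighter water underlies denser water.

176–188 m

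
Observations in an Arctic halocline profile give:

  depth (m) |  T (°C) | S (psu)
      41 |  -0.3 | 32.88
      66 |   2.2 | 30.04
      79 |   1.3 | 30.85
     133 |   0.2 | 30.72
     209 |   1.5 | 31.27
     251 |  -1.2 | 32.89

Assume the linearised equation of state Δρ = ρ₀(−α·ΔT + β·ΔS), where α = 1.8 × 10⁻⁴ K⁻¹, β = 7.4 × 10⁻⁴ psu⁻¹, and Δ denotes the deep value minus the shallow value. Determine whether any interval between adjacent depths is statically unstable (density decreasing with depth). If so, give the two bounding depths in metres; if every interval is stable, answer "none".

41–66 m

Evaluate Δρ/ρ₀ = −αΔT + βΔS across each adjacent pair:
  41–66 m: −αΔT+βΔS = −(1.8 × 10⁻⁴)(+2.5)+(7.4 × 10⁻⁴)(-2.84) = -2.6 × 10⁻³ → UNSTABLE
  66–79 m: −αΔT+βΔS = −(1.8 × 10⁻⁴)(-0.9)+(7.4 × 10⁻⁴)(+0.81) = 7.6 × 10⁻⁴ → stable
  79–133 m: −αΔT+βΔS = −(1.8 × 10⁻⁴)(-1.1)+(7.4 × 10⁻⁴)(-0.13) = 1.0 × 10⁻⁴ → stable
  133–209 m: −αΔT+βΔS = −(1.8 × 10⁻⁴)(+1.3)+(7.4 × 10⁻⁴)(+0.55) = 1.7 × 10⁻⁴ → stable
  209–251 m: −αΔT+βΔS = −(1.8 × 10⁻⁴)(-2.7)+(7.4 × 10⁻⁴)(+1.62) = 1.7 × 10⁻³ → stable
The 41–66 m interval has Δρ < 0: lighter water underlies denser water.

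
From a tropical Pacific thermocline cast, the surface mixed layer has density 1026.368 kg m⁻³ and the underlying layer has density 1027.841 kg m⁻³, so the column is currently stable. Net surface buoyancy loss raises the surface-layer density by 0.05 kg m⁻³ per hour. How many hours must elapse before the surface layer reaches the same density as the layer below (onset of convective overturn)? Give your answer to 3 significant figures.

29.5 hours

Density deficit of the surface layer: 1027.841 − 1026.368 = 1.473 kg m⁻³.
Required change = 1.473 / 0.05 = 29.5 hours.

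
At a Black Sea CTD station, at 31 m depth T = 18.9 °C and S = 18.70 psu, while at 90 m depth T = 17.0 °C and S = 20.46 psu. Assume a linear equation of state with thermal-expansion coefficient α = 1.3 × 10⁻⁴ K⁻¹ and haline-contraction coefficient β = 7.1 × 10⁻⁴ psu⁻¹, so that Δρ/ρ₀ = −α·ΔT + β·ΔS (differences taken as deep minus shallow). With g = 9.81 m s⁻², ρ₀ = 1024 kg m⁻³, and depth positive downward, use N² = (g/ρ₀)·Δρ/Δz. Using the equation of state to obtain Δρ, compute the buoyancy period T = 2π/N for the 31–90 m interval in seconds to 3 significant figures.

ΔT = -1.9 K, ΔS = +1.76 psu (deep − shallow).
Δρ/ρ₀ = −αΔT + βΔS = 2.47 × 10⁻⁴ + 1.2496 × 10⁻³ = 1.4966 × 10⁻³, so Δρ ≈ 1.533 kg m⁻³.
N² = (g/ρ₀)·Δρ/Δz = g·(Δρ/ρ₀)/Δz = 9.81 × 1.4966 × 10⁻³ / 59 = 2.4884 × 10⁻⁴ s⁻².
N = √(2.4884 × 10⁻⁴) = 0.015775 rad s⁻¹ → T = 2π/N = 398.30 s ≈ 398 s.

398 s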